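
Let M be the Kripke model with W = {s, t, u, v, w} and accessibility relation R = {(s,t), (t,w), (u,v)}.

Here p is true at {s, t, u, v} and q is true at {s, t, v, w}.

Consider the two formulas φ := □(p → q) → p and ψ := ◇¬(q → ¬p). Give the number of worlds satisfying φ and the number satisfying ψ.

For □(p → q) → p:
s: □(p → q) is T, p is T. ✓
t: □(p → q) is T, p is T. ✓
u: □(p → q) is T, p is T. ✓
v: □(p → q) is T, p is T. ✓
w: □(p → q) is T, p is F. ✗
— 4 worlds.
For ◇¬(q → ¬p):
s: successors {t}; ¬(q → ¬p) there: t:T. ✓
t: successors {w}; ¬(q → ¬p) there: w:F. ✗
u: successors {v}; ¬(q → ¬p) there: v:T. ✓
v: no successors, so ◇¬(q → ¬p) fails. ✗
w: no successors, so ◇¬(q → ¬p) fails. ✗
— 2 worlds.

4 and 2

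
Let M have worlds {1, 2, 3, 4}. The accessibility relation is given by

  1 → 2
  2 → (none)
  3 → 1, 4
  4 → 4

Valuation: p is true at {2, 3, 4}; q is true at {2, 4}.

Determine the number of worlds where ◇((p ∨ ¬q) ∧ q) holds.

1: successors {2}; (p ∨ ¬q) ∧ q there: 2:T. ✓
2: no successors, so ◇((p ∨ ¬q) ∧ q) fails. ✗
3: successors {1, 4}; (p ∨ ¬q) ∧ q there: 1:F, 4:T. ✓
4: successors {4}; (p ∨ ¬q) ∧ q there: 4:T. ✓
Satisfying worlds: {1, 3, 4}.

3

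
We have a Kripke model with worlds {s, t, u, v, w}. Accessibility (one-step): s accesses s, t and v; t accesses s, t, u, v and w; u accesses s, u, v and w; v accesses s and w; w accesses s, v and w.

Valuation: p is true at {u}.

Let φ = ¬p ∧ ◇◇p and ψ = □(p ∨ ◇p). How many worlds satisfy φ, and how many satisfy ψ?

2 and 0

For ¬p ∧ ◇◇p:
s: ¬p is T, ◇◇p is T. ✓
t: ¬p is T, ◇◇p is T. ✓
u: ¬p is F, ◇◇p is T. ✗
v: ¬p is T, ◇◇p is F. ✗
w: ¬p is T, ◇◇p is F. ✗
— 2 worlds.
For □(p ∨ ◇p):
s: successors {s, t, v}; p ∨ ◇p there: s:F, t:T, v:F. ✗
t: successors {s, t, u, v, w}; p ∨ ◇p there: s:F, t:T, u:T, v:F, w:F. ✗
u: successors {s, u, v, w}; p ∨ ◇p there: s:F, u:T, v:F, w:F. ✗
v: successors {s, w}; p ∨ ◇p there: s:F, w:F. ✗
w: successors {s, v, w}; p ∨ ◇p there: s:F, v:F, w:F. ✗
— 0 worlds.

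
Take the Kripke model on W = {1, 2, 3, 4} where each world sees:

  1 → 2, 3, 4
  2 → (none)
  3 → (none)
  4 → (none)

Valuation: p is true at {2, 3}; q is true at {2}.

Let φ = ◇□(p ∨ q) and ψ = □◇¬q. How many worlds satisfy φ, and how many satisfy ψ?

1 and 3

For ◇□(p ∨ q):
1: successors {2, 3, 4}; □(p ∨ q) there: 2:T, 3:T, 4:T. ✓
2: no successors, so ◇□(p ∨ q) fails. ✗
3: no successors, so ◇□(p ∨ q) fails. ✗
4: no successors, so ◇□(p ∨ q) fails. ✗
— 1 world.
For □◇¬q:
1: successors {2, 3, 4}; ◇¬q there: 2:F, 3:F, 4:F. ✗
2: no successors, so □◇¬q holds vacuously. ✓
3: no successors, so □◇¬q holds vacuously. ✓
4: no successors, so □◇¬q holds vacuously. ✓
— 3 worlds.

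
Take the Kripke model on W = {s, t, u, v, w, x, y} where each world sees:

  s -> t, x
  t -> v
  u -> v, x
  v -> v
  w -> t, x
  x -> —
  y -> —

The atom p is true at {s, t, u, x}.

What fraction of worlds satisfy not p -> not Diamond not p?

6/7

s: not p is F, not Diamond not p is T. ✓
t: not p is F, not Diamond not p is F. ✓
u: not p is F, not Diamond not p is F. ✓
v: not p is T, not Diamond not p is F. ✗
w: not p is T, not Diamond not p is T. ✓
x: not p is F, not Diamond not p is T. ✓
y: not p is T, not Diamond not p is T. ✓
That's 6 of 7 worlds, so 6/7.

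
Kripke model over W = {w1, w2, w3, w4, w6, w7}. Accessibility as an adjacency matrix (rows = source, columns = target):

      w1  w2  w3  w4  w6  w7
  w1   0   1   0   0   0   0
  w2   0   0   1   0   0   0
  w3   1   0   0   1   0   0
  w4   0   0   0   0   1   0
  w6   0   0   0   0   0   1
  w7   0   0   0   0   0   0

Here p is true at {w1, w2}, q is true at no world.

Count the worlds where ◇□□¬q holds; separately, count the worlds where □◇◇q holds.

For ◇□□¬q:
w1: successors {w2}; □□¬q there: w2:T. ✓
w2: successors {w3}; □□¬q there: w3:T. ✓
w3: successors {w1, w4}; □□¬q there: w1:T, w4:T. ✓
w4: successors {w6}; □□¬q there: w6:T. ✓
w6: successors {w7}; □□¬q there: w7:T. ✓
w7: no successors, so ◇□□¬q fails. ✗
— 5 worlds.
For □◇◇q:
w1: successors {w2}; ◇◇q there: w2:F. ✗
w2: successors {w3}; ◇◇q there: w3:F. ✗
w3: successors {w1, w4}; ◇◇q there: w1:F, w4:F. ✗
w4: successors {w6}; ◇◇q there: w6:F. ✗
w6: successors {w7}; ◇◇q there: w7:F. ✗
w7: no successors, so □◇◇q holds vacuously. ✓
— 1 world.

5 and 1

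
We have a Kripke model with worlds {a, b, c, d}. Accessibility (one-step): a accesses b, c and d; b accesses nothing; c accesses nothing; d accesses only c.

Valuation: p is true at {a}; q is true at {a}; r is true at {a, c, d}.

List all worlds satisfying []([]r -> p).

a: successors {b, c, d}; []r -> p there: b:F, c:F, d:F. ✗
b: no successors, so []([]r -> p) holds vacuously. ✓
c: no successors, so []([]r -> p) holds vacuously. ✓
d: successors {c}; []r -> p there: c:F. ✗

{b, c}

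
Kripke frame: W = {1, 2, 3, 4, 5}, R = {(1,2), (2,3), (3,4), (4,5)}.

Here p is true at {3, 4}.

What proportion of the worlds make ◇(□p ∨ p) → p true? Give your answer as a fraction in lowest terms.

1: ◇(□p ∨ p) is T, p is F. ✗
2: ◇(□p ∨ p) is T, p is F. ✗
3: ◇(□p ∨ p) is T, p is T. ✓
4: ◇(□p ∨ p) is T, p is T. ✓
5: ◇(□p ∨ p) is F, p is F. ✓
That's 3 of 5 worlds, so 3/5.

3/5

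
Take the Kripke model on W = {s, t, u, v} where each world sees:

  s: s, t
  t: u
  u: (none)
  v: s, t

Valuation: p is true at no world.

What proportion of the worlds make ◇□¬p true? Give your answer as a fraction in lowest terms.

3/4

s: successors {s, t}; □¬p there: s:T, t:T. ✓
t: successors {u}; □¬p there: u:T. ✓
u: no successors, so ◇□¬p fails. ✗
v: successors {s, t}; □¬p there: s:T, t:T. ✓
That's 3 of 4 worlds, so 3/4.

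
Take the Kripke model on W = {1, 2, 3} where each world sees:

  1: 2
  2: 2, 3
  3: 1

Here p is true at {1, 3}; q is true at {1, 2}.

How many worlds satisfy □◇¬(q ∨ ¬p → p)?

1: successors {2}; ◇¬(q ∨ ¬p → p) there: 2:T. ✓
2: successors {2, 3}; ◇¬(q ∨ ¬p → p) there: 2:T, 3:F. ✗
3: successors {1}; ◇¬(q ∨ ¬p → p) there: 1:T. ✓
Satisfying worlds: {1, 3}.

2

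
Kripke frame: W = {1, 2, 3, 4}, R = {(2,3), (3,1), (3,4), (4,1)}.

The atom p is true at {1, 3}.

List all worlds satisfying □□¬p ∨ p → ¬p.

{2, 4}

1: □□¬p ∨ p is T, ¬p is F. ✗
2: □□¬p ∨ p is F, ¬p is T. ✓
3: □□¬p ∨ p is T, ¬p is F. ✗
4: □□¬p ∨ p is T, ¬p is T. ✓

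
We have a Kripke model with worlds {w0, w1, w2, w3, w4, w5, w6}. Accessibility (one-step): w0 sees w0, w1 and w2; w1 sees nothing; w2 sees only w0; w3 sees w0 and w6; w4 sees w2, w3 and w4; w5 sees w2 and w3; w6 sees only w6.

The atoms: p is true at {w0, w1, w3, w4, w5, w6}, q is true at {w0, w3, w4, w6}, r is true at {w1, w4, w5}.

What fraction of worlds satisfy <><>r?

4/7

w0: successors {w0, w1, w2}; <>r there: w0:T, w1:F, w2:F. ✓
w1: no successors, so <><>r fails. ✗
w2: successors {w0}; <>r there: w0:T. ✓
w3: successors {w0, w6}; <>r there: w0:T, w6:F. ✓
w4: successors {w2, w3, w4}; <>r there: w2:F, w3:F, w4:T. ✓
w5: successors {w2, w3}; <>r there: w2:F, w3:F. ✗
w6: successors {w6}; <>r there: w6:F. ✗
That's 4 of 7 worlds, so 4/7.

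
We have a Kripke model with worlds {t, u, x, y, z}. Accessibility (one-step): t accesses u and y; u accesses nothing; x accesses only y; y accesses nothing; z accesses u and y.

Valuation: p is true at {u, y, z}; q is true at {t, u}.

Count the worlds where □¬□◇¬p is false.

t: successors {u, y}; ¬□◇¬p there: u:F, y:F. ✗
u: no successors, so □¬□◇¬p holds vacuously. ✓
x: successors {y}; ¬□◇¬p there: y:F. ✗
y: no successors, so □¬□◇¬p holds vacuously. ✓
z: successors {u, y}; ¬□◇¬p there: u:F, y:F. ✗
Satisfying worlds: {u, y}.
So □¬□◇¬p fails at the other 3 worlds.

3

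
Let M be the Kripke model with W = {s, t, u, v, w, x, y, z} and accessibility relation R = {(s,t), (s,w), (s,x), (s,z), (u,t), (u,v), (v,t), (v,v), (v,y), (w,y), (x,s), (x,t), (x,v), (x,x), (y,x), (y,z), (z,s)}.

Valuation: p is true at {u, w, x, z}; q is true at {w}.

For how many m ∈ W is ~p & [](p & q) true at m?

s: ~p is T, [](p & q) is F. ✗
t: ~p is T, [](p & q) is T. ✓
u: ~p is F, [](p & q) is F. ✗
v: ~p is T, [](p & q) is F. ✗
w: ~p is F, [](p & q) is F. ✗
x: ~p is F, [](p & q) is F. ✗
y: ~p is T, [](p & q) is F. ✗
z: ~p is F, [](p & q) is F. ✗
Satisfying worlds: {t}.

1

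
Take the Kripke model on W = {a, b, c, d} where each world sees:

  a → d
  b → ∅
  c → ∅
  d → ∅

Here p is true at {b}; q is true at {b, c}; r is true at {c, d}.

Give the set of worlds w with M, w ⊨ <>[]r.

{a}

a: successors {d}; []r there: d:T. ✓
b: no successors, so <>[]r fails. ✗
c: no successors, so <>[]r fails. ✗
d: no successors, so <>[]r fails. ✗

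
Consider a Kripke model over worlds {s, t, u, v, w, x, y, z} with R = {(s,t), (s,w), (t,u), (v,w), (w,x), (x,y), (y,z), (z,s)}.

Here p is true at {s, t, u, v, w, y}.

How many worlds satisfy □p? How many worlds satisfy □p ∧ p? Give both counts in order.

For □p:
s: successors {t, w}; p there: t:T, w:T. ✓
t: successors {u}; p there: u:T. ✓
u: no successors, so □p holds vacuously. ✓
v: successors {w}; p there: w:T. ✓
w: successors {x}; p there: x:F. ✗
x: successors {y}; p there: y:T. ✓
y: successors {z}; p there: z:F. ✗
z: successors {s}; p there: s:T. ✓
— 6 worlds.
For □p ∧ p:
s: □p is T, p is T. ✓
t: □p is T, p is T. ✓
u: □p is T, p is T. ✓
v: □p is T, p is T. ✓
w: □p is F, p is T. ✗
x: □p is T, p is F. ✗
y: □p is F, p is T. ✗
z: □p is T, p is F. ✗
— 4 worlds.

6 and 4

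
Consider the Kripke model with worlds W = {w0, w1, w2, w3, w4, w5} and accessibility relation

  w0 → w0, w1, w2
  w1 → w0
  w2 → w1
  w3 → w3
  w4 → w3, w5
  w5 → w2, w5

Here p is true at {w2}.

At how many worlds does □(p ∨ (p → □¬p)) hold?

w0: successors {w0, w1, w2}; p ∨ (p → □¬p) there: w0:T, w1:T, w2:T. ✓
w1: successors {w0}; p ∨ (p → □¬p) there: w0:T. ✓
w2: successors {w1}; p ∨ (p → □¬p) there: w1:T. ✓
w3: successors {w3}; p ∨ (p → □¬p) there: w3:T. ✓
w4: successors {w3, w5}; p ∨ (p → □¬p) there: w3:T, w5:T. ✓
w5: successors {w2, w5}; p ∨ (p → □¬p) there: w2:T, w5:T. ✓
Satisfying worlds: {w0, w1, w2, w3, w4, w5}.

6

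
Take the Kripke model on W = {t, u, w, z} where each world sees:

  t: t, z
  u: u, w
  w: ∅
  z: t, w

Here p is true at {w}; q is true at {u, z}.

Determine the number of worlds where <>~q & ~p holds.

3

t: <>~q is T, ~p is T. ✓
u: <>~q is T, ~p is T. ✓
w: <>~q is F, ~p is F. ✗
z: <>~q is T, ~p is T. ✓
Satisfying worlds: {t, u, z}.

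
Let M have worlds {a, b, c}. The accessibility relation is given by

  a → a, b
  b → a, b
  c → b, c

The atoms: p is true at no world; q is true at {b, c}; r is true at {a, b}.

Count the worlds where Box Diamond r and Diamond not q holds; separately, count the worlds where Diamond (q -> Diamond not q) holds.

For Box Diamond r and Diamond not q:
a: Box Diamond r is T, Diamond not q is T. ✓
b: Box Diamond r is T, Diamond not q is T. ✓
c: Box Diamond r is T, Diamond not q is F. ✗
— 2 worlds.
For Diamond (q -> Diamond not q):
a: successors {a, b}; q -> Diamond not q there: a:T, b:T. ✓
b: successors {a, b}; q -> Diamond not q there: a:T, b:T. ✓
c: successors {b, c}; q -> Diamond not q there: b:T, c:F. ✓
— 3 worlds.

2 and 3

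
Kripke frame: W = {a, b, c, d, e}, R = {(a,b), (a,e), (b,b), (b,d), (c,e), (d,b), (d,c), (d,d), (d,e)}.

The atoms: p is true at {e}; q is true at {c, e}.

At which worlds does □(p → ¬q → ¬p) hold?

{a, b, c, d, e}

a: successors {b, e}; p → ¬q → ¬p there: b:T, e:T. ✓
b: successors {b, d}; p → ¬q → ¬p there: b:T, d:T. ✓
c: successors {e}; p → ¬q → ¬p there: e:T. ✓
d: successors {b, c, d, e}; p → ¬q → ¬p there: b:T, c:T, d:T, e:T. ✓
e: no successors, so □(p → ¬q → ¬p) holds vacuously. ✓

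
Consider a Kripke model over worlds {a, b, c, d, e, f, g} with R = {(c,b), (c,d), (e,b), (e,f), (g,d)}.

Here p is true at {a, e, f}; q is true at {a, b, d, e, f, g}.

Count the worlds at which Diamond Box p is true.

3

a: no successors, so Diamond Box p fails. ✗
b: no successors, so Diamond Box p fails. ✗
c: successors {b, d}; Box p there: b:T, d:T. ✓
d: no successors, so Diamond Box p fails. ✗
e: successors {b, f}; Box p there: b:T, f:T. ✓
f: no successors, so Diamond Box p fails. ✗
g: successors {d}; Box p there: d:T. ✓
Satisfying worlds: {c, e, g}.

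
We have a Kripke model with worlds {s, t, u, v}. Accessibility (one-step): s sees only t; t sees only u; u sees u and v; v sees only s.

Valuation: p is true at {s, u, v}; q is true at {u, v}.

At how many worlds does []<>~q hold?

1

s: successors {t}; <>~q there: t:F. ✗
t: successors {u}; <>~q there: u:F. ✗
u: successors {u, v}; <>~q there: u:F, v:T. ✗
v: successors {s}; <>~q there: s:T. ✓
Satisfying worlds: {v}.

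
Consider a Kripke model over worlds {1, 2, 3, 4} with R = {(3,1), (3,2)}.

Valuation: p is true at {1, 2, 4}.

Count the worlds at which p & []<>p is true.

3

1: p is T, []<>p is T. ✓
2: p is T, []<>p is T. ✓
3: p is F, []<>p is F. ✗
4: p is T, []<>p is T. ✓
Satisfying worlds: {1, 2, 4}.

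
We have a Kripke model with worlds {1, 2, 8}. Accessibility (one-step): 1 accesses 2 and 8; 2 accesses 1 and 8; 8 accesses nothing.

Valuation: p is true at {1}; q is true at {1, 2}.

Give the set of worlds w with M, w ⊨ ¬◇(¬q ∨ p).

{8}

1: ◇(¬q ∨ p) is T. ✗
2: ◇(¬q ∨ p) is T. ✗
8: ◇(¬q ∨ p) is F. ✓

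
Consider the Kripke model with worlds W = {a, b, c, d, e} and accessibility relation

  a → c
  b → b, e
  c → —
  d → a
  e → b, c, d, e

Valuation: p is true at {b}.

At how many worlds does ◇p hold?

a: successors {c}; p there: c:F. ✗
b: successors {b, e}; p there: b:T, e:F. ✓
c: no successors, so ◇p fails. ✗
d: successors {a}; p there: a:F. ✗
e: successors {b, c, d, e}; p there: b:T, c:F, d:F, e:F. ✓
Satisfying worlds: {b, e}.

2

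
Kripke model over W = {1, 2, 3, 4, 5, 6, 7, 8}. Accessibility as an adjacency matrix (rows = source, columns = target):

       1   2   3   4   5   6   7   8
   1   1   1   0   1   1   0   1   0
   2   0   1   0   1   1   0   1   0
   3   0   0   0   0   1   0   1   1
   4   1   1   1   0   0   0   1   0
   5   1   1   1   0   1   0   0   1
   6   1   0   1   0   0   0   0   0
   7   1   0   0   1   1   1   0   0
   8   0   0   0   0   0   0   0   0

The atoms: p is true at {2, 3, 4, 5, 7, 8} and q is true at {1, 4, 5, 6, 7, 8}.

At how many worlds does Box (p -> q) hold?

3

1: successors {1, 2, 4, 5, 7}; p -> q there: 1:T, 2:F, 4:T, 5:T, 7:T. ✗
2: successors {2, 4, 5, 7}; p -> q there: 2:F, 4:T, 5:T, 7:T. ✗
3: successors {5, 7, 8}; p -> q there: 5:T, 7:T, 8:T. ✓
4: successors {1, 2, 3, 7}; p -> q there: 1:T, 2:F, 3:F, 7:T. ✗
5: successors {1, 2, 3, 5, 8}; p -> q there: 1:T, 2:F, 3:F, 5:T, 8:T. ✗
6: successors {1, 3}; p -> q there: 1:T, 3:F. ✗
7: successors {1, 4, 5, 6}; p -> q there: 1:T, 4:T, 5:T, 6:T. ✓
8: no successors, so Box (p -> q) holds vacuously. ✓
Satisfying worlds: {3, 7, 8}.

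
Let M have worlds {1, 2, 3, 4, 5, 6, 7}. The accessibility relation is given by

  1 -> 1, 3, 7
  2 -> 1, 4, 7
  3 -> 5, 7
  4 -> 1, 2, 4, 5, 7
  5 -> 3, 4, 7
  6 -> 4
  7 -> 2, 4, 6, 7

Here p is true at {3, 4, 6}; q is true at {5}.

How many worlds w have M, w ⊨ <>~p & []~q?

4

1: <>~p is T, []~q is T. ✓
2: <>~p is T, []~q is T. ✓
3: <>~p is T, []~q is F. ✗
4: <>~p is T, []~q is F. ✗
5: <>~p is T, []~q is T. ✓
6: <>~p is F, []~q is T. ✗
7: <>~p is T, []~q is T. ✓
Satisfying worlds: {1, 2, 5, 7}.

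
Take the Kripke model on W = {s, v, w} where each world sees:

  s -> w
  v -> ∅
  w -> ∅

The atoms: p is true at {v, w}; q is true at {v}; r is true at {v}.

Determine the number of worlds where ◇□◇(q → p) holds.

1

s: successors {w}; □◇(q → p) there: w:T. ✓
v: no successors, so ◇□◇(q → p) fails. ✗
w: no successors, so ◇□◇(q → p) fails. ✗
Satisfying worlds: {s}.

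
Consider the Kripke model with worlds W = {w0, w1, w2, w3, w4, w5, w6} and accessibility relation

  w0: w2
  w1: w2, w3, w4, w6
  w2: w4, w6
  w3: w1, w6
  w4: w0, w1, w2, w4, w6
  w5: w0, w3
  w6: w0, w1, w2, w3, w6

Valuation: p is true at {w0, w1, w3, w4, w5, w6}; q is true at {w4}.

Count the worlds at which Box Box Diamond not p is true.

1

w0: successors {w2}; Box Diamond not p there: w2:T. ✓
w1: successors {w2, w3, w4, w6}; Box Diamond not p there: w2:T, w3:T, w4:F, w6:F. ✗
w2: successors {w4, w6}; Box Diamond not p there: w4:F, w6:F. ✗
w3: successors {w1, w6}; Box Diamond not p there: w1:F, w6:F. ✗
w4: successors {w0, w1, w2, w4, w6}; Box Diamond not p there: w0:F, w1:F, w2:T, w4:F, w6:F. ✗
w5: successors {w0, w3}; Box Diamond not p there: w0:F, w3:T. ✗
w6: successors {w0, w1, w2, w3, w6}; Box Diamond not p there: w0:F, w1:F, w2:T, w3:T, w6:F. ✗
Satisfying worlds: {w0}.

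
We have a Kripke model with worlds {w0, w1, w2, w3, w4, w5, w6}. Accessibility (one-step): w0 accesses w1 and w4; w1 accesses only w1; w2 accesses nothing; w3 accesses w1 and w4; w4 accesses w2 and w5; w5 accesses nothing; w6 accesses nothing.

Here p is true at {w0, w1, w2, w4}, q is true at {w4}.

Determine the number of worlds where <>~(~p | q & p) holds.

w0: successors {w1, w4}; ~(~p | q & p) there: w1:T, w4:F. ✓
w1: successors {w1}; ~(~p | q & p) there: w1:T. ✓
w2: no successors, so <>~(~p | q & p) fails. ✗
w3: successors {w1, w4}; ~(~p | q & p) there: w1:T, w4:F. ✓
w4: successors {w2, w5}; ~(~p | q & p) there: w2:T, w5:F. ✓
w5: no successors, so <>~(~p | q & p) fails. ✗
w6: no successors, so <>~(~p | q & p) fails. ✗
Satisfying worlds: {w0, w1, w3, w4}.

4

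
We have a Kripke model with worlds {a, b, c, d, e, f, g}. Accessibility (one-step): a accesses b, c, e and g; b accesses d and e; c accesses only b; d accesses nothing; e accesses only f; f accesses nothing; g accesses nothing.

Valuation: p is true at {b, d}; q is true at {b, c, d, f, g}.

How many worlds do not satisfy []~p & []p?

a: []~p is F, []p is F. ✗
b: []~p is F, []p is F. ✗
c: []~p is F, []p is T. ✗
d: []~p is T, []p is T. ✓
e: []~p is T, []p is F. ✗
f: []~p is T, []p is T. ✓
g: []~p is T, []p is T. ✓
Satisfying worlds: {d, f, g}.
So []~p & []p fails at the other 4 worlds.

4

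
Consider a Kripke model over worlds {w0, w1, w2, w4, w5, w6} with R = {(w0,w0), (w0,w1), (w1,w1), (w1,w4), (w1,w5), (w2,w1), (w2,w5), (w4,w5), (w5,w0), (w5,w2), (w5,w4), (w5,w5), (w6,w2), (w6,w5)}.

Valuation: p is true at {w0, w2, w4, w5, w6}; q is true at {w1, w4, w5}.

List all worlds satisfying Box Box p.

{w4}

w0: successors {w0, w1}; Box p there: w0:F, w1:F. ✗
w1: successors {w1, w4, w5}; Box p there: w1:F, w4:T, w5:T. ✗
w2: successors {w1, w5}; Box p there: w1:F, w5:T. ✗
w4: successors {w5}; Box p there: w5:T. ✓
w5: successors {w0, w2, w4, w5}; Box p there: w0:F, w2:F, w4:T, w5:T. ✗
w6: successors {w2, w5}; Box p there: w2:F, w5:T. ✗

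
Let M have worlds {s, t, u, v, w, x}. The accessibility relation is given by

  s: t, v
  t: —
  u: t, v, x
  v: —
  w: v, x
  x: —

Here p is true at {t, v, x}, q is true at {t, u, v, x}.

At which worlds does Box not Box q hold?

{t, v, x}

s: successors {t, v}; not Box q there: t:F, v:F. ✗
t: no successors, so Box not Box q holds vacuously. ✓
u: successors {t, v, x}; not Box q there: t:F, v:F, x:F. ✗
v: no successors, so Box not Box q holds vacuously. ✓
w: successors {v, x}; not Box q there: v:F, x:F. ✗
x: no successors, so Box not Box q holds vacuously. ✓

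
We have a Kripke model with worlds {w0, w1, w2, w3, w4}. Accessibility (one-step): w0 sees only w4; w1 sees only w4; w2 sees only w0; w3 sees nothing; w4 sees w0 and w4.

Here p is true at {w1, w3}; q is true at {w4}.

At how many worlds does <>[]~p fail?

w0: successors {w4}; []~p there: w4:T. ✓
w1: successors {w4}; []~p there: w4:T. ✓
w2: successors {w0}; []~p there: w0:T. ✓
w3: no successors, so <>[]~p fails. ✗
w4: successors {w0, w4}; []~p there: w0:T, w4:T. ✓
Satisfying worlds: {w0, w1, w2, w4}.
So <>[]~p fails at the other 1 world.

1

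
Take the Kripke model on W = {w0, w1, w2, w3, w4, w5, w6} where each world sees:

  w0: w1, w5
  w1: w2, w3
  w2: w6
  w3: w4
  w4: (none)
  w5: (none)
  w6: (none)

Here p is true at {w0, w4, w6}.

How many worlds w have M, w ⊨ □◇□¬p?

4

w0: successors {w1, w5}; ◇□¬p there: w1:F, w5:F. ✗
w1: successors {w2, w3}; ◇□¬p there: w2:T, w3:T. ✓
w2: successors {w6}; ◇□¬p there: w6:F. ✗
w3: successors {w4}; ◇□¬p there: w4:F. ✗
w4: no successors, so □◇□¬p holds vacuously. ✓
w5: no successors, so □◇□¬p holds vacuously. ✓
w6: no successors, so □◇□¬p holds vacuously. ✓
Satisfying worlds: {w1, w4, w5, w6}.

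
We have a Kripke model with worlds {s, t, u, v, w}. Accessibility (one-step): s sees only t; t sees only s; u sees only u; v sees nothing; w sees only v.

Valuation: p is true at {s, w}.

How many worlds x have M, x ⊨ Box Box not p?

4

s: successors {t}; Box not p there: t:F. ✗
t: successors {s}; Box not p there: s:T. ✓
u: successors {u}; Box not p there: u:T. ✓
v: no successors, so Box Box not p holds vacuously. ✓
w: successors {v}; Box not p there: v:T. ✓
Satisfying worlds: {t, u, v, w}.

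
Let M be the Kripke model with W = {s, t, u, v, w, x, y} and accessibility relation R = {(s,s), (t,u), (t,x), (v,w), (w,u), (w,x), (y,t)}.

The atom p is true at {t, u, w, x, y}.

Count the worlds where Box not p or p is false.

1

s: Box not p is T, p is F. ✓
t: Box not p is F, p is T. ✓
u: Box not p is T, p is T. ✓
v: Box not p is F, p is F. ✗
w: Box not p is F, p is T. ✓
x: Box not p is T, p is T. ✓
y: Box not p is F, p is T. ✓
Satisfying worlds: {s, t, u, w, x, y}.
So Box not p or p fails at the other 1 world.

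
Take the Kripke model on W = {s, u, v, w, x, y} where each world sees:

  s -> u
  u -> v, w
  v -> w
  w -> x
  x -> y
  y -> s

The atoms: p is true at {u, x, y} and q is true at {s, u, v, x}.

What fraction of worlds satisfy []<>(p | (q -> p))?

5/6

s: successors {u}; <>(p | (q -> p)) there: u:T. ✓
u: successors {v, w}; <>(p | (q -> p)) there: v:T, w:T. ✓
v: successors {w}; <>(p | (q -> p)) there: w:T. ✓
w: successors {x}; <>(p | (q -> p)) there: x:T. ✓
x: successors {y}; <>(p | (q -> p)) there: y:F. ✗
y: successors {s}; <>(p | (q -> p)) there: s:T. ✓
That's 5 of 6 worlds, so 5/6.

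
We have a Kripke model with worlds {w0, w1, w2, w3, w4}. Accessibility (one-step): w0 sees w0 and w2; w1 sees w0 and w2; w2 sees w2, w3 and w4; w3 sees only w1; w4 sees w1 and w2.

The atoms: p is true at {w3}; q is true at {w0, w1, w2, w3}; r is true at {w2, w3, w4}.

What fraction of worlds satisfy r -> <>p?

3/5

w0: r is F, <>p is F. ✓
w1: r is F, <>p is F. ✓
w2: r is T, <>p is T. ✓
w3: r is T, <>p is F. ✗
w4: r is T, <>p is F. ✗
That's 3 of 5 worlds, so 3/5.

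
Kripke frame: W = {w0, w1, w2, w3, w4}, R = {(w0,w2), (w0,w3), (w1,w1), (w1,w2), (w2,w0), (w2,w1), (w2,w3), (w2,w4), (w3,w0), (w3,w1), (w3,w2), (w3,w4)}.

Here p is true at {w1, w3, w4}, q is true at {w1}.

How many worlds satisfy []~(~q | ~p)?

w0: successors {w2, w3}; ~(~q | ~p) there: w2:F, w3:F. ✗
w1: successors {w1, w2}; ~(~q | ~p) there: w1:T, w2:F. ✗
w2: successors {w0, w1, w3, w4}; ~(~q | ~p) there: w0:F, w1:T, w3:F, w4:F. ✗
w3: successors {w0, w1, w2, w4}; ~(~q | ~p) there: w0:F, w1:T, w2:F, w4:F. ✗
w4: no successors, so []~(~q | ~p) holds vacuously. ✓
Satisfying worlds: {w4}.

1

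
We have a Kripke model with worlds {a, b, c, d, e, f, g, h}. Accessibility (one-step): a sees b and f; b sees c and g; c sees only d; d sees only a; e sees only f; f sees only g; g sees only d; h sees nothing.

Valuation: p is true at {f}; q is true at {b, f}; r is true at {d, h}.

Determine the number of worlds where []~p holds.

a: successors {b, f}; ~p there: b:T, f:F. ✗
b: successors {c, g}; ~p there: c:T, g:T. ✓
c: successors {d}; ~p there: d:T. ✓
d: successors {a}; ~p there: a:T. ✓
e: successors {f}; ~p there: f:F. ✗
f: successors {g}; ~p there: g:T. ✓
g: successors {d}; ~p there: d:T. ✓
h: no successors, so []~p holds vacuously. ✓
Satisfying worlds: {b, c, d, f, g, h}.

6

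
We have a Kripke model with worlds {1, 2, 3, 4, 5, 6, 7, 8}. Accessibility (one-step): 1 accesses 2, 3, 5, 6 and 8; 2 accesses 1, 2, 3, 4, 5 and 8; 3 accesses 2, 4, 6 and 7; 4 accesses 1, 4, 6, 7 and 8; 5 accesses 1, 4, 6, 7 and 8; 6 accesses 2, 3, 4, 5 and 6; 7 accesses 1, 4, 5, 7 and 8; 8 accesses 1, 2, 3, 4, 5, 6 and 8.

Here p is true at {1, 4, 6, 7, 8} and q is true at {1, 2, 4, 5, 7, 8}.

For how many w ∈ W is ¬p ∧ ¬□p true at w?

2

1: ¬p is F, ¬□p is T. ✗
2: ¬p is T, ¬□p is T. ✓
3: ¬p is T, ¬□p is T. ✓
4: ¬p is F, ¬□p is F. ✗
5: ¬p is T, ¬□p is F. ✗
6: ¬p is F, ¬□p is T. ✗
7: ¬p is F, ¬□p is T. ✗
8: ¬p is F, ¬□p is T. ✗
Satisfying worlds: {2, 3}.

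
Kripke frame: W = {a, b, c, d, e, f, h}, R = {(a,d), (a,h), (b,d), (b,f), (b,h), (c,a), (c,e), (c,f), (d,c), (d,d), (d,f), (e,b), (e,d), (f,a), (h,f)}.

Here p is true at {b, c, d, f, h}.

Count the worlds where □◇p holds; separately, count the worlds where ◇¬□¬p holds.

For □◇p:
a: successors {d, h}; ◇p there: d:T, h:T. ✓
b: successors {d, f, h}; ◇p there: d:T, f:F, h:T. ✗
c: successors {a, e, f}; ◇p there: a:T, e:T, f:F. ✗
d: successors {c, d, f}; ◇p there: c:T, d:T, f:F. ✗
e: successors {b, d}; ◇p there: b:T, d:T. ✓
f: successors {a}; ◇p there: a:T. ✓
h: successors {f}; ◇p there: f:F. ✗
— 3 worlds.
For ◇¬□¬p:
a: successors {d, h}; ¬□¬p there: d:T, h:T. ✓
b: successors {d, f, h}; ¬□¬p there: d:T, f:F, h:T. ✓
c: successors {a, e, f}; ¬□¬p there: a:T, e:T, f:F. ✓
d: successors {c, d, f}; ¬□¬p there: c:T, d:T, f:F. ✓
e: successors {b, d}; ¬□¬p there: b:T, d:T. ✓
f: successors {a}; ¬□¬p there: a:T. ✓
h: successors {f}; ¬□¬p there: f:F. ✗
— 6 worlds.

3 and 6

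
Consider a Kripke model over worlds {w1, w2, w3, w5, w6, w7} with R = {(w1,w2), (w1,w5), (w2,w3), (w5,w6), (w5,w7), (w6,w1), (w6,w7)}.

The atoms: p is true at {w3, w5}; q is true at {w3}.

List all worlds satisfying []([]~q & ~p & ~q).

{w3, w5, w6, w7}

w1: successors {w2, w5}; []~q & ~p & ~q there: w2:F, w5:F. ✗
w2: successors {w3}; []~q & ~p & ~q there: w3:F. ✗
w3: no successors, so []([]~q & ~p & ~q) holds vacuously. ✓
w5: successors {w6, w7}; []~q & ~p & ~q there: w6:T, w7:T. ✓
w6: successors {w1, w7}; []~q & ~p & ~q there: w1:T, w7:T. ✓
w7: no successors, so []([]~q & ~p & ~q) holds vacuously. ✓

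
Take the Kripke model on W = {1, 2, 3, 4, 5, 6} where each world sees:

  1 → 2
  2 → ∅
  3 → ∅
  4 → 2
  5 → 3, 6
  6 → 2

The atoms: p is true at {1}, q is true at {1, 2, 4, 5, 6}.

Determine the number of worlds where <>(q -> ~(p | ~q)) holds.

4

1: successors {2}; q -> ~(p | ~q) there: 2:T. ✓
2: no successors, so <>(q -> ~(p | ~q)) fails. ✗
3: no successors, so <>(q -> ~(p | ~q)) fails. ✗
4: successors {2}; q -> ~(p | ~q) there: 2:T. ✓
5: successors {3, 6}; q -> ~(p | ~q) there: 3:T, 6:T. ✓
6: successors {2}; q -> ~(p | ~q) there: 2:T. ✓
Satisfying worlds: {1, 4, 5, 6}.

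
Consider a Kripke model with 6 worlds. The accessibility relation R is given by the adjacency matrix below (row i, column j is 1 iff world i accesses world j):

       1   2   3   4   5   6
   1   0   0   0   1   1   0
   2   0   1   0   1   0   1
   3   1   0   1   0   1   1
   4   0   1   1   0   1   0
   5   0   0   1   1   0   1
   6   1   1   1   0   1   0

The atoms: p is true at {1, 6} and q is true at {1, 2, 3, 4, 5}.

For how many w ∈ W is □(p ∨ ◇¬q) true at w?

1: successors {4, 5}; p ∨ ◇¬q there: 4:F, 5:T. ✗
2: successors {2, 4, 6}; p ∨ ◇¬q there: 2:T, 4:F, 6:T. ✗
3: successors {1, 3, 5, 6}; p ∨ ◇¬q there: 1:T, 3:T, 5:T, 6:T. ✓
4: successors {2, 3, 5}; p ∨ ◇¬q there: 2:T, 3:T, 5:T. ✓
5: successors {3, 4, 6}; p ∨ ◇¬q there: 3:T, 4:F, 6:T. ✗
6: successors {1, 2, 3, 5}; p ∨ ◇¬q there: 1:T, 2:T, 3:T, 5:T. ✓
Satisfying worlds: {3, 4, 6}.

3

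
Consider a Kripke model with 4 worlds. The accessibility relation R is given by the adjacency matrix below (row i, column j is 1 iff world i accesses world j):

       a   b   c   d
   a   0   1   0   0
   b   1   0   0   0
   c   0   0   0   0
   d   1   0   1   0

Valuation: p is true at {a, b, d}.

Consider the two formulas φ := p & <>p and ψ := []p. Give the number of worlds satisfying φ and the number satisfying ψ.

3 and 3

For p & <>p:
a: p is T, <>p is T. ✓
b: p is T, <>p is T. ✓
c: p is F, <>p is F. ✗
d: p is T, <>p is T. ✓
— 3 worlds.
For []p:
a: successors {b}; p there: b:T. ✓
b: successors {a}; p there: a:T. ✓
c: no successors, so []p holds vacuously. ✓
d: successors {a, c}; p there: a:T, c:F. ✗
— 3 worlds.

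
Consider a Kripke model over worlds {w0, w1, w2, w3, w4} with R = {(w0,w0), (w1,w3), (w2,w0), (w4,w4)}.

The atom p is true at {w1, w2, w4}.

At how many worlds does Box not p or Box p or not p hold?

5

w0: Box not p is T, Box p or not p is T. ✓
w1: Box not p is T, Box p or not p is F. ✓
w2: Box not p is T, Box p or not p is F. ✓
w3: Box not p is T, Box p or not p is T. ✓
w4: Box not p is F, Box p or not p is T. ✓
Satisfying worlds: {w0, w1, w2, w3, w4}.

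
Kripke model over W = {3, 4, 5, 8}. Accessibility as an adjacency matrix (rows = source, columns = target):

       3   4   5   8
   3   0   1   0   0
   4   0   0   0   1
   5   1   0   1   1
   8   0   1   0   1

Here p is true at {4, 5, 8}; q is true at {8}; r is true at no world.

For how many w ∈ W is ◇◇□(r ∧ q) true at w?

0

3: successors {4}; ◇□(r ∧ q) there: 4:F. ✗
4: successors {8}; ◇□(r ∧ q) there: 8:F. ✗
5: successors {3, 5, 8}; ◇□(r ∧ q) there: 3:F, 5:F, 8:F. ✗
8: successors {4, 8}; ◇□(r ∧ q) there: 4:F, 8:F. ✗
Satisfying worlds: ∅.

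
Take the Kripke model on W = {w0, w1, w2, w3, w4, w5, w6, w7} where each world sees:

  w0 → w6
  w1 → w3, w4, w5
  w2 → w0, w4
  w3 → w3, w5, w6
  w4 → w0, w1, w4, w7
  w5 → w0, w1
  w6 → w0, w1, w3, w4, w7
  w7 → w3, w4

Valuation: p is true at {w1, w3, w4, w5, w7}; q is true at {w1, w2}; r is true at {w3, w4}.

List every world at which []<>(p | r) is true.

{w0, w1, w3, w7}

w0: successors {w6}; <>(p | r) there: w6:T. ✓
w1: successors {w3, w4, w5}; <>(p | r) there: w3:T, w4:T, w5:T. ✓
w2: successors {w0, w4}; <>(p | r) there: w0:F, w4:T. ✗
w3: successors {w3, w5, w6}; <>(p | r) there: w3:T, w5:T, w6:T. ✓
w4: successors {w0, w1, w4, w7}; <>(p | r) there: w0:F, w1:T, w4:T, w7:T. ✗
w5: successors {w0, w1}; <>(p | r) there: w0:F, w1:T. ✗
w6: successors {w0, w1, w3, w4, w7}; <>(p | r) there: w0:F, w1:T, w3:T, w4:T, w7:T. ✗
w7: successors {w3, w4}; <>(p | r) there: w3:T, w4:T. ✓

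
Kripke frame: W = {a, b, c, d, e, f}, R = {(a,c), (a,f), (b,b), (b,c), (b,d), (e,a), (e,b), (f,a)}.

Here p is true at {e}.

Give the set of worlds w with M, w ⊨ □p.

{c, d}

a: successors {c, f}; p there: c:F, f:F. ✗
b: successors {b, c, d}; p there: b:F, c:F, d:F. ✗
c: no successors, so □p holds vacuously. ✓
d: no successors, so □p holds vacuously. ✓
e: successors {a, b}; p there: a:F, b:F. ✗
f: successors {a}; p there: a:F. ✗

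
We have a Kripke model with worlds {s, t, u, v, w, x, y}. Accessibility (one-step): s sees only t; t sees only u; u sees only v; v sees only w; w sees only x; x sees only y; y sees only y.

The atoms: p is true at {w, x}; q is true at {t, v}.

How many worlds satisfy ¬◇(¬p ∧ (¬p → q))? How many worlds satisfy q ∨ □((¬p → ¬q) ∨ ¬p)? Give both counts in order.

For ¬◇(¬p ∧ (¬p → q)):
s: ◇(¬p ∧ (¬p → q)) is T. ✗
t: ◇(¬p ∧ (¬p → q)) is F. ✓
u: ◇(¬p ∧ (¬p → q)) is T. ✗
v: ◇(¬p ∧ (¬p → q)) is F. ✓
w: ◇(¬p ∧ (¬p → q)) is F. ✓
x: ◇(¬p ∧ (¬p → q)) is F. ✓
y: ◇(¬p ∧ (¬p → q)) is F. ✓
— 5 worlds.
For q ∨ □((¬p → ¬q) ∨ ¬p):
s: q is F, □((¬p → ¬q) ∨ ¬p) is T. ✓
t: q is T, □((¬p → ¬q) ∨ ¬p) is T. ✓
u: q is F, □((¬p → ¬q) ∨ ¬p) is T. ✓
v: q is T, □((¬p → ¬q) ∨ ¬p) is T. ✓
w: q is F, □((¬p → ¬q) ∨ ¬p) is T. ✓
x: q is F, □((¬p → ¬q) ∨ ¬p) is T. ✓
y: q is F, □((¬p → ¬q) ∨ ¬p) is T. ✓
— 7 worlds.

5 and 7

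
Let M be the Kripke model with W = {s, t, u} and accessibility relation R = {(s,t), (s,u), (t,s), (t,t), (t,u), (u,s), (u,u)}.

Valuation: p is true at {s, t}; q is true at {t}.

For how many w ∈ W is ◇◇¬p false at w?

s: successors {t, u}; ◇¬p there: t:T, u:T. ✓
t: successors {s, t, u}; ◇¬p there: s:T, t:T, u:T. ✓
u: successors {s, u}; ◇¬p there: s:T, u:T. ✓
Satisfying worlds: {s, t, u}.
So ◇◇¬p fails at the other 0 worlds.

0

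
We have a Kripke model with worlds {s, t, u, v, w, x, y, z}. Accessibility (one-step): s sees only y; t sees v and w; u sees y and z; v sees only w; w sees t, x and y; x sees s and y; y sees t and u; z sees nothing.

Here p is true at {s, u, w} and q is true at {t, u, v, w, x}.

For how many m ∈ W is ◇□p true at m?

2

s: successors {y}; □p there: y:F. ✗
t: successors {v, w}; □p there: v:T, w:F. ✓
u: successors {y, z}; □p there: y:F, z:T. ✓
v: successors {w}; □p there: w:F. ✗
w: successors {t, x, y}; □p there: t:F, x:F, y:F. ✗
x: successors {s, y}; □p there: s:F, y:F. ✗
y: successors {t, u}; □p there: t:F, u:F. ✗
z: no successors, so ◇□p fails. ✗
Satisfying worlds: {t, u}.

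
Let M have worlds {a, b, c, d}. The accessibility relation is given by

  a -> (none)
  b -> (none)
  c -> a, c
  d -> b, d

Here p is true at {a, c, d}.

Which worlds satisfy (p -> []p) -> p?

{a, c, d}

a: p -> []p is T, p is T. ✓
b: p -> []p is T, p is F. ✗
c: p -> []p is T, p is T. ✓
d: p -> []p is F, p is T. ✓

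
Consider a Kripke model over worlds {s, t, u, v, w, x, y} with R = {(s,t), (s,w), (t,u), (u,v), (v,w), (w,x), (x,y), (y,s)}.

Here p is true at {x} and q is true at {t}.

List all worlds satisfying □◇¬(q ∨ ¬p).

s: successors {t, w}; ◇¬(q ∨ ¬p) there: t:F, w:T. ✗
t: successors {u}; ◇¬(q ∨ ¬p) there: u:F. ✗
u: successors {v}; ◇¬(q ∨ ¬p) there: v:F. ✗
v: successors {w}; ◇¬(q ∨ ¬p) there: w:T. ✓
w: successors {x}; ◇¬(q ∨ ¬p) there: x:F. ✗
x: successors {y}; ◇¬(q ∨ ¬p) there: y:F. ✗
y: successors {s}; ◇¬(q ∨ ¬p) there: s:F. ✗

{v}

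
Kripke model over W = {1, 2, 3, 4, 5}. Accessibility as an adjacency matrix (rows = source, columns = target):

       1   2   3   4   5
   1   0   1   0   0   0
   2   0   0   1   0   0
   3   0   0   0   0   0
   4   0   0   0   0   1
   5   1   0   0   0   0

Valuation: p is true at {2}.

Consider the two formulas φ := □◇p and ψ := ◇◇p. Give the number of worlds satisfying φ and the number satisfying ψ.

For □◇p:
1: successors {2}; ◇p there: 2:F. ✗
2: successors {3}; ◇p there: 3:F. ✗
3: no successors, so □◇p holds vacuously. ✓
4: successors {5}; ◇p there: 5:F. ✗
5: successors {1}; ◇p there: 1:T. ✓
— 2 worlds.
For ◇◇p:
1: successors {2}; ◇p there: 2:F. ✗
2: successors {3}; ◇p there: 3:F. ✗
3: no successors, so ◇◇p fails. ✗
4: successors {5}; ◇p there: 5:F. ✗
5: successors {1}; ◇p there: 1:T. ✓
— 1 world.

2 and 1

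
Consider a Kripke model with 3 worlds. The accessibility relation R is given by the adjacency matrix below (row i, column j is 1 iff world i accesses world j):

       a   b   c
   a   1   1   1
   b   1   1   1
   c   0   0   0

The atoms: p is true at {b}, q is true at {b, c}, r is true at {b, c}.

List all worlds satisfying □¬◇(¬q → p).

a: successors {a, b, c}; ¬◇(¬q → p) there: a:F, b:F, c:T. ✗
b: successors {a, b, c}; ¬◇(¬q → p) there: a:F, b:F, c:T. ✗
c: no successors, so □¬◇(¬q → p) holds vacuously. ✓

{c}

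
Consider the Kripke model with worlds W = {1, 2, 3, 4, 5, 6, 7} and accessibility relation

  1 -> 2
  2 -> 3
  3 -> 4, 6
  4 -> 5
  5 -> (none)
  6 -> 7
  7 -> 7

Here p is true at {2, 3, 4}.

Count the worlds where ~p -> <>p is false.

1: ~p is T, <>p is T. ✓
2: ~p is F, <>p is T. ✓
3: ~p is F, <>p is T. ✓
4: ~p is F, <>p is F. ✓
5: ~p is T, <>p is F. ✗
6: ~p is T, <>p is F. ✗
7: ~p is T, <>p is F. ✗
Satisfying worlds: {1, 2, 3, 4}.
So ~p -> <>p fails at the other 3 worlds.

3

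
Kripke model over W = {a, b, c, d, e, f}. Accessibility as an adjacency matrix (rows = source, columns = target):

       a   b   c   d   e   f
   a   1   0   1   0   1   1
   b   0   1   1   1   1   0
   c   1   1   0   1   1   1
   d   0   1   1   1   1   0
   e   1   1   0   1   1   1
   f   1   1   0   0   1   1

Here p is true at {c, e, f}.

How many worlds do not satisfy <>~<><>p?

a: successors {a, c, e, f}; ~<><>p there: a:F, c:F, e:F, f:F. ✗
b: successors {b, c, d, e}; ~<><>p there: b:F, c:F, d:F, e:F. ✗
c: successors {a, b, d, e, f}; ~<><>p there: a:F, b:F, d:F, e:F, f:F. ✗
d: successors {b, c, d, e}; ~<><>p there: b:F, c:F, d:F, e:F. ✗
e: successors {a, b, d, e, f}; ~<><>p there: a:F, b:F, d:F, e:F, f:F. ✗
f: successors {a, b, e, f}; ~<><>p there: a:F, b:F, e:F, f:F. ✗
Satisfying worlds: ∅.
So <>~<><>p fails at the other 6 worlds.

6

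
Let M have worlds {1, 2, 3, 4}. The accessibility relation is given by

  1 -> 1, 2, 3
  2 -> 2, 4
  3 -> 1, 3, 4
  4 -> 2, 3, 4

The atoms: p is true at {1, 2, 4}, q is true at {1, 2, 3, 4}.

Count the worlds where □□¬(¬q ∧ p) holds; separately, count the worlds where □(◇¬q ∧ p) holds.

For □□¬(¬q ∧ p):
1: successors {1, 2, 3}; □¬(¬q ∧ p) there: 1:T, 2:T, 3:T. ✓
2: successors {2, 4}; □¬(¬q ∧ p) there: 2:T, 4:T. ✓
3: successors {1, 3, 4}; □¬(¬q ∧ p) there: 1:T, 3:T, 4:T. ✓
4: successors {2, 3, 4}; □¬(¬q ∧ p) there: 2:T, 3:T, 4:T. ✓
— 4 worlds.
For □(◇¬q ∧ p):
1: successors {1, 2, 3}; ◇¬q ∧ p there: 1:F, 2:F, 3:F. ✗
2: successors {2, 4}; ◇¬q ∧ p there: 2:F, 4:F. ✗
3: successors {1, 3, 4}; ◇¬q ∧ p there: 1:F, 3:F, 4:F. ✗
4: successors {2, 3, 4}; ◇¬q ∧ p there: 2:F, 3:F, 4:F. ✗
— 0 worlds.

4 and 0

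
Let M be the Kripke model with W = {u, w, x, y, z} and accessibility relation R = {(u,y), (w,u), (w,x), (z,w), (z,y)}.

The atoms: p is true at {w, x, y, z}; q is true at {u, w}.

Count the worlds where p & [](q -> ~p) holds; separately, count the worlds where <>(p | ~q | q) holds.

For p & [](q -> ~p):
u: p is F, [](q -> ~p) is T. ✗
w: p is T, [](q -> ~p) is T. ✓
x: p is T, [](q -> ~p) is T. ✓
y: p is T, [](q -> ~p) is T. ✓
z: p is T, [](q -> ~p) is F. ✗
— 3 worlds.
For <>(p | ~q | q):
u: successors {y}; p | ~q | q there: y:T. ✓
w: successors {u, x}; p | ~q | q there: u:T, x:T. ✓
x: no successors, so <>(p | ~q | q) fails. ✗
y: no successors, so <>(p | ~q | q) fails. ✗
z: successors {w, y}; p | ~q | q there: w:T, y:T. ✓
— 3 worlds.

3 and 3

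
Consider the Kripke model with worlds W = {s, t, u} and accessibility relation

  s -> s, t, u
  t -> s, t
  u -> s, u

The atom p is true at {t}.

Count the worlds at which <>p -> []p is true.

1

s: <>p is T, []p is F. ✗
t: <>p is T, []p is F. ✗
u: <>p is F, []p is F. ✓
Satisfying worlds: {u}.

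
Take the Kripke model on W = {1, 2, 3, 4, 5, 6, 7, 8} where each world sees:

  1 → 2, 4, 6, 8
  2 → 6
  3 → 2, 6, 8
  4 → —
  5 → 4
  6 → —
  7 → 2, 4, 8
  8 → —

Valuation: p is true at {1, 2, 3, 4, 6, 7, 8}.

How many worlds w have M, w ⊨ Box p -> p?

7

1: Box p is T, p is T. ✓
2: Box p is T, p is T. ✓
3: Box p is T, p is T. ✓
4: Box p is T, p is T. ✓
5: Box p is T, p is F. ✗
6: Box p is T, p is T. ✓
7: Box p is T, p is T. ✓
8: Box p is T, p is T. ✓
Satisfying worlds: {1, 2, 3, 4, 6, 7, 8}.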